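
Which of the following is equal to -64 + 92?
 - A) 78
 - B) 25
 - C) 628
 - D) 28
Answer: D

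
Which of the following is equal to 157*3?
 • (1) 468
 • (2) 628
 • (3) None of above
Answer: 3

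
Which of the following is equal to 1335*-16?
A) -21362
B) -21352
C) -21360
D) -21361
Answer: C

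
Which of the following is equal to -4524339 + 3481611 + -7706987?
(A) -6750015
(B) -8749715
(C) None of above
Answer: B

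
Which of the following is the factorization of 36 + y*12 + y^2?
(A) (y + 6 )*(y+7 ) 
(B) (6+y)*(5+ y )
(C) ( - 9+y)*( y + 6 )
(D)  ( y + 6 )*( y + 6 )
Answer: D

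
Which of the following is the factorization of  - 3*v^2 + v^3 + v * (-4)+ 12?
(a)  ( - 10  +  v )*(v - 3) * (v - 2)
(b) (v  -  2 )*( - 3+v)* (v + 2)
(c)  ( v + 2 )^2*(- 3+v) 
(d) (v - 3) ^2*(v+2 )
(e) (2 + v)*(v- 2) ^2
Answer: b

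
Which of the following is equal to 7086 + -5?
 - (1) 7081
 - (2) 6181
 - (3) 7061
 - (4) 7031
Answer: 1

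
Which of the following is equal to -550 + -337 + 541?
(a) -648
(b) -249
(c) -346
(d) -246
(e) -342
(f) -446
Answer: c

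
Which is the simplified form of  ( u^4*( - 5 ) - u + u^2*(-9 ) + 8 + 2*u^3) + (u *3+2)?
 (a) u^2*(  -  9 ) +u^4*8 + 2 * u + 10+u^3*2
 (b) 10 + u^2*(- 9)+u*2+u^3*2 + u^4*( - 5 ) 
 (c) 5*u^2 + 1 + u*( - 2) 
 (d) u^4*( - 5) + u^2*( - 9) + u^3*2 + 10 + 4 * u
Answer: b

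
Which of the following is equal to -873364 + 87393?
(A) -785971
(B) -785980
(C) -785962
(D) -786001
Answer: A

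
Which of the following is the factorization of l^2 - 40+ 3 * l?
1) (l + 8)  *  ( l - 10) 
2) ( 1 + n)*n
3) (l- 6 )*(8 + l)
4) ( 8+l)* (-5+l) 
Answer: 4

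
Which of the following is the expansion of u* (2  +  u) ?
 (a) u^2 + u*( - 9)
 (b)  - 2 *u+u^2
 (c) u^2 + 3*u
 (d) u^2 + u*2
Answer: d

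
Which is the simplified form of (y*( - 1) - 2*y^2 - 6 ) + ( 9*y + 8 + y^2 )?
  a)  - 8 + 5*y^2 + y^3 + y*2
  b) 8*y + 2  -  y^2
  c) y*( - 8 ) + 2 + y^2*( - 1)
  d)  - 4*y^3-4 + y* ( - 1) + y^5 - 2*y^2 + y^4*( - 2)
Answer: b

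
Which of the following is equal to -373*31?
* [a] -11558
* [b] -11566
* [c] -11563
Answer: c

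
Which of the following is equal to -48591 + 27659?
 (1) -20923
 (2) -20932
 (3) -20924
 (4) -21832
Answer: 2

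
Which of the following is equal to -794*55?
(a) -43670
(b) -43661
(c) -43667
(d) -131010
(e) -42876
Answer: a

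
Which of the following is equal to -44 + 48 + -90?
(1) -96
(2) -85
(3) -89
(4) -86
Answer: 4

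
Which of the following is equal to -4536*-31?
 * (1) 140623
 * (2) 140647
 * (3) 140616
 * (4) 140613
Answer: 3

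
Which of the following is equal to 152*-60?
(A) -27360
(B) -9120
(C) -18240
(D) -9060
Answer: B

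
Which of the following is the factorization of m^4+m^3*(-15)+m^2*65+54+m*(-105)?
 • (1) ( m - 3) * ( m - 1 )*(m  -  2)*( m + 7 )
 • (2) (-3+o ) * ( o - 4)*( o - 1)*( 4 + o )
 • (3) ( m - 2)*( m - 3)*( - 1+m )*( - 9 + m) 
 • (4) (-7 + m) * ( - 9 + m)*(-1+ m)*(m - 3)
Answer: 3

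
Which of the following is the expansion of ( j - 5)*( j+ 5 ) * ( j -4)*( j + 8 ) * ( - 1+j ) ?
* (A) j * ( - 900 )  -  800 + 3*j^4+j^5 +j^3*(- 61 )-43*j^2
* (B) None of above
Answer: B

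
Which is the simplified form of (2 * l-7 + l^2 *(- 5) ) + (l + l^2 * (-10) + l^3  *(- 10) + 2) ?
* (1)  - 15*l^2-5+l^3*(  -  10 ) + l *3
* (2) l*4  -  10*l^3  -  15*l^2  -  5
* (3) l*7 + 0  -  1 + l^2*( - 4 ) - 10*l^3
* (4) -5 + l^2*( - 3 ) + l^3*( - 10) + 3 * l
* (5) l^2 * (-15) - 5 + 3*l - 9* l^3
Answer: 1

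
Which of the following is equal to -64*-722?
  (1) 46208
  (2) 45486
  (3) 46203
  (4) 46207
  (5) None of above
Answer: 1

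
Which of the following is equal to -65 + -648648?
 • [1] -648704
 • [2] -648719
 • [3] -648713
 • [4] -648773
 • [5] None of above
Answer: 3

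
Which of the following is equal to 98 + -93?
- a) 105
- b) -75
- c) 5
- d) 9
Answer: c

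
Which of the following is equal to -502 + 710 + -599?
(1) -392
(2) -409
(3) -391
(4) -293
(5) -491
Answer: 3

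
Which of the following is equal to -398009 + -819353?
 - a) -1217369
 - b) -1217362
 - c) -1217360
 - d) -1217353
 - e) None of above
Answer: b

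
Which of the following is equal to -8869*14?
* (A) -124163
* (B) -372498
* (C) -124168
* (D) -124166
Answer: D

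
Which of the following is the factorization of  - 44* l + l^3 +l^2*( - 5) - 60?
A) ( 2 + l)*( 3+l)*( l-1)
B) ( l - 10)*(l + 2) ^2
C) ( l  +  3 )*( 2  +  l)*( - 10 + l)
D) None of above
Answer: C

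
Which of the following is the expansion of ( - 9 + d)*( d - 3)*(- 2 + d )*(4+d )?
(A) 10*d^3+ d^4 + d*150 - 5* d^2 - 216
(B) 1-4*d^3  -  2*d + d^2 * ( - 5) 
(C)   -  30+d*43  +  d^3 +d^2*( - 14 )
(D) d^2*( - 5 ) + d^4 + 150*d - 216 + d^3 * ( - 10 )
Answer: D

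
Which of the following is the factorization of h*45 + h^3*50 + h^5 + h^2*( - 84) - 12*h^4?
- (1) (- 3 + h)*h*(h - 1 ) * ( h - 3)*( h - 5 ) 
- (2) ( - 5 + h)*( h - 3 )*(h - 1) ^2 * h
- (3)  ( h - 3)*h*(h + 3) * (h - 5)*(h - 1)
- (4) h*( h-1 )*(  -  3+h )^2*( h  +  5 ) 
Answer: 1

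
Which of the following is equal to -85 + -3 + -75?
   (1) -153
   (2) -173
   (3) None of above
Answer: 3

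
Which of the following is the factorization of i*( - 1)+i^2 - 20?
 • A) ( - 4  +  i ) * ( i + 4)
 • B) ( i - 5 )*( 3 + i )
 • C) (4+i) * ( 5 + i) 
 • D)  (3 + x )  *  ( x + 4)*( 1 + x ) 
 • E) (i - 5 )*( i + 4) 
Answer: E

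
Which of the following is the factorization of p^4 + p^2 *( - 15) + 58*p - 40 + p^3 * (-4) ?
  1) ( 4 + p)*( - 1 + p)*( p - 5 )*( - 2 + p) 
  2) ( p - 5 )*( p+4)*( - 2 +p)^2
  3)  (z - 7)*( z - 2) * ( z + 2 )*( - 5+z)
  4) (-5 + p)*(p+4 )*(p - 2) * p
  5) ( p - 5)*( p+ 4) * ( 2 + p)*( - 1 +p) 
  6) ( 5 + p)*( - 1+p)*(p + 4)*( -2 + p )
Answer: 1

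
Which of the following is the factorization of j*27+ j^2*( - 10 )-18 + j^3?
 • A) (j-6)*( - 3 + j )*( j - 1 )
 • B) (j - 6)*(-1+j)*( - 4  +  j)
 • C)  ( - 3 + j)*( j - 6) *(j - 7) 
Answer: A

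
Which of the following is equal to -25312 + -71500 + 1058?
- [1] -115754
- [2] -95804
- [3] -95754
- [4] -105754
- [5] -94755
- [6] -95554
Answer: 3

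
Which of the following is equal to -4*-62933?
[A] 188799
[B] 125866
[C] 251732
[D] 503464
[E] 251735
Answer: C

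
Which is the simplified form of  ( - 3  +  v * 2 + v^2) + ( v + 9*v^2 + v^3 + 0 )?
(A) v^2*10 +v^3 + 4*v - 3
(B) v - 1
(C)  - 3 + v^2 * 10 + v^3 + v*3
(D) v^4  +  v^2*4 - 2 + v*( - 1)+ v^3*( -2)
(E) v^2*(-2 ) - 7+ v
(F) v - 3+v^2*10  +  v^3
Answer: C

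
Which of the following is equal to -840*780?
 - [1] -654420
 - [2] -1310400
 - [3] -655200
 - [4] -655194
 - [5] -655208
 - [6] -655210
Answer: 3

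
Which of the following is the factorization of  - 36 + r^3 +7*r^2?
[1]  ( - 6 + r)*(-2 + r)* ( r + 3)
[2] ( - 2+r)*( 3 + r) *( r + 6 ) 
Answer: 2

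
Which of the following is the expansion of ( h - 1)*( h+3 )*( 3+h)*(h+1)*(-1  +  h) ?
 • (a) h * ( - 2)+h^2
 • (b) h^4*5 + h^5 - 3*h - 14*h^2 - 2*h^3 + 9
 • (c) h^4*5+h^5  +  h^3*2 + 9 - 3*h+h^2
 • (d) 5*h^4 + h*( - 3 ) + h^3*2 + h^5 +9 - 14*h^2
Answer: d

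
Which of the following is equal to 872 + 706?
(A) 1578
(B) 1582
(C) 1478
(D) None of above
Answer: A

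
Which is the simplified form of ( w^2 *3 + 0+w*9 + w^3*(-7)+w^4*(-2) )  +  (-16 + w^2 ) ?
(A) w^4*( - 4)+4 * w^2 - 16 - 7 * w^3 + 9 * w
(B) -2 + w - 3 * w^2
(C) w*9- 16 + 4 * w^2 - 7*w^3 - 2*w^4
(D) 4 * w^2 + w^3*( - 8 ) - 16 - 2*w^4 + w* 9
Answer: C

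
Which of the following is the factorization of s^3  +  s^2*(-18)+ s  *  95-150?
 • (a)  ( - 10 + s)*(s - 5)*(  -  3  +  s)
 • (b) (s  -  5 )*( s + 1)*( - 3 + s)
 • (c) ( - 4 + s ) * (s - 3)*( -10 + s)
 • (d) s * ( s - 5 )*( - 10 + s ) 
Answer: a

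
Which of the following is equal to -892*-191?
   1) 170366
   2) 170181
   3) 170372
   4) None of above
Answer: 3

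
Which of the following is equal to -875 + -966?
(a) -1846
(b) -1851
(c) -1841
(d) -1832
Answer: c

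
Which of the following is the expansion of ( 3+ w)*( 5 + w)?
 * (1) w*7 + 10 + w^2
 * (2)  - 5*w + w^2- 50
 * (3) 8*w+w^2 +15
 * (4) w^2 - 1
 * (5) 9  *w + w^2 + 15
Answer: 3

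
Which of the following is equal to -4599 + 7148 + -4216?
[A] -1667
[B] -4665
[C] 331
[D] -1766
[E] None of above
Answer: A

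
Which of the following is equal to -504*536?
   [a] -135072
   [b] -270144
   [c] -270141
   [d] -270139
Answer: b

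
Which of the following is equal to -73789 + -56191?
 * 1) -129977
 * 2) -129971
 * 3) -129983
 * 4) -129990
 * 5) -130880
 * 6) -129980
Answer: 6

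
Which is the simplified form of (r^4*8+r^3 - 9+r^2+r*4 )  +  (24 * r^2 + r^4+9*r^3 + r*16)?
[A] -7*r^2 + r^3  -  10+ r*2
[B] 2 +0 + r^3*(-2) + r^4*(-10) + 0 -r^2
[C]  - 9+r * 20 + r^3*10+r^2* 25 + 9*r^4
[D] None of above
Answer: C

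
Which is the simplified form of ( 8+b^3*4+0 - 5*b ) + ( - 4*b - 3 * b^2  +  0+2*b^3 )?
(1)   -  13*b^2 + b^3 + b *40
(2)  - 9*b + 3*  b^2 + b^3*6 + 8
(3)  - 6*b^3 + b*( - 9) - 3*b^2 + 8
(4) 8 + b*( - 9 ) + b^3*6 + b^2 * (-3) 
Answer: 4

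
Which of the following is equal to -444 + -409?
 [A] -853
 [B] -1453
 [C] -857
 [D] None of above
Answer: A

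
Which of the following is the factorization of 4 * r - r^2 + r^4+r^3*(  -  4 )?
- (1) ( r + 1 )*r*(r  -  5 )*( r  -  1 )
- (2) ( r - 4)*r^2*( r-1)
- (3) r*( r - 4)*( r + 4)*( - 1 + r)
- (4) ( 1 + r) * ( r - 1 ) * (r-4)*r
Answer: 4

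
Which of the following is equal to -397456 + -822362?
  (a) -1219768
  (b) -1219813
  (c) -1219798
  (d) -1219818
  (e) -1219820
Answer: d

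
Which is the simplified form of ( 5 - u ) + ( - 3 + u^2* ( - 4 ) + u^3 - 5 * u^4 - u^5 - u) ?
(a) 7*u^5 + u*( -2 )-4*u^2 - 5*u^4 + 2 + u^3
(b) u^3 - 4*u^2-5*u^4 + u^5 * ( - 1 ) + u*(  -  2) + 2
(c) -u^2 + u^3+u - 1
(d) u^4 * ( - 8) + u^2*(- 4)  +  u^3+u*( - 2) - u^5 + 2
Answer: b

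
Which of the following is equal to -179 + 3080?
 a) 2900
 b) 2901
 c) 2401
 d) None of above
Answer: b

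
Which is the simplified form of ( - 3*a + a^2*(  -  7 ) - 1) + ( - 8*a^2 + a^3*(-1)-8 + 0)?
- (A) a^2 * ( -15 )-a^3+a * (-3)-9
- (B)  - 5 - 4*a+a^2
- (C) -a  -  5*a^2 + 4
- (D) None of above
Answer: A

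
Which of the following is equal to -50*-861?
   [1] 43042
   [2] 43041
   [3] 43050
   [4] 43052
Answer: 3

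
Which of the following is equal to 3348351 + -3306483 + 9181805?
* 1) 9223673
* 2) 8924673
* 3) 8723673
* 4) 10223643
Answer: 1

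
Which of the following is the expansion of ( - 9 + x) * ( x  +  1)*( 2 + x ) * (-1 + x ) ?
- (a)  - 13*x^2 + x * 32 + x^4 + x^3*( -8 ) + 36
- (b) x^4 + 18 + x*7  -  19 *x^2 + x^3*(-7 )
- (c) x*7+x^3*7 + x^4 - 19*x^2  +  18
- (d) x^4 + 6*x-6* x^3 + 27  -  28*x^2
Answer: b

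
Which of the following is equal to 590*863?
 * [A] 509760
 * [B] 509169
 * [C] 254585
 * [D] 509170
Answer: D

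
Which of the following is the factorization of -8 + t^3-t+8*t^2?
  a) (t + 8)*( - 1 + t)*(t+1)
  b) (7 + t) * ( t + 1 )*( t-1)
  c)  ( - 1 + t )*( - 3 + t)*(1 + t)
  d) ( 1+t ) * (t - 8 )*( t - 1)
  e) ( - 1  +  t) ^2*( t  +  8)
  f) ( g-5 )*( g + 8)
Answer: a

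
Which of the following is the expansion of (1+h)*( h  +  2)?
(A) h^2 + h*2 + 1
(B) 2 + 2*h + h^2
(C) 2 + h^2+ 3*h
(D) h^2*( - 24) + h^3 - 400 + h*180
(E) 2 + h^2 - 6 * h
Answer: C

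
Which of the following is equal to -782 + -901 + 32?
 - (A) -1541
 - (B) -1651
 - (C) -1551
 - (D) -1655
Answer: B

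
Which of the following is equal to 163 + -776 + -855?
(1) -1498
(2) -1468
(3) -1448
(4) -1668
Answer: 2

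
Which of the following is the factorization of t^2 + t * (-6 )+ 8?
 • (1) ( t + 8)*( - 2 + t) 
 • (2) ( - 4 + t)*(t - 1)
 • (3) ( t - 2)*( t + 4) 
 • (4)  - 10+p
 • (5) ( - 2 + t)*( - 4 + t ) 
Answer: 5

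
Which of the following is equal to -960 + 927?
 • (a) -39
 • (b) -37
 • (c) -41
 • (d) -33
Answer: d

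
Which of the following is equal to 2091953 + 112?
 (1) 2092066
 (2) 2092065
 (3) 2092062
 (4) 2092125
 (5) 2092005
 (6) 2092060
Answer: 2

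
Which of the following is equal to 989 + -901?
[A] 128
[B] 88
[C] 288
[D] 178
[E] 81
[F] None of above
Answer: B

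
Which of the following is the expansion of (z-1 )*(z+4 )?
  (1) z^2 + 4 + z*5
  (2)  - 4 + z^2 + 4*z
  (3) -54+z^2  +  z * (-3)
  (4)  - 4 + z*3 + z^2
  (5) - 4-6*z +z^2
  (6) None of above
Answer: 4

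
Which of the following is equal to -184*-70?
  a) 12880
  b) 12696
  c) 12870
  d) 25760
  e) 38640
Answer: a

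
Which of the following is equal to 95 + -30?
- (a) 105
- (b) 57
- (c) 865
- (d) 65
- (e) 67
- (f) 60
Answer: d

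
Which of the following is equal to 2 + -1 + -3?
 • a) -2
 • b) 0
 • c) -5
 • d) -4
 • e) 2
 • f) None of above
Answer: a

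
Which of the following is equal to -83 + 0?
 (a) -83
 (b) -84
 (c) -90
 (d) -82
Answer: a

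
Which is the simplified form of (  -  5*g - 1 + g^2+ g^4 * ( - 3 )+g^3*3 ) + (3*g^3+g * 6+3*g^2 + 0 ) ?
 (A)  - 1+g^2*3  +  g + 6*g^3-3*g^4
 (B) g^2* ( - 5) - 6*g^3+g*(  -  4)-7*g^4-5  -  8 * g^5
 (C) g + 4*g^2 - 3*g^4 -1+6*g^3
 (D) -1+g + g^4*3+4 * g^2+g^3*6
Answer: C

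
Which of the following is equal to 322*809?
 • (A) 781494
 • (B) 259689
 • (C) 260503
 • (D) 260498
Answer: D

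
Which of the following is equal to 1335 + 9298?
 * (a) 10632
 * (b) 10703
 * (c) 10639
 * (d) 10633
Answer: d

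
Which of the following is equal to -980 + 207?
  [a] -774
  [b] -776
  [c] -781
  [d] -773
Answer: d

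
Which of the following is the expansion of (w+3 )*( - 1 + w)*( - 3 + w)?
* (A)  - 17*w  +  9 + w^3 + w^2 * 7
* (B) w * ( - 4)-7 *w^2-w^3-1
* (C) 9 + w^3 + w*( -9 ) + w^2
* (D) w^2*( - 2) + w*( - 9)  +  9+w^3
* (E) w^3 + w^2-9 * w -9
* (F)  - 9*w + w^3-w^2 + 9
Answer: F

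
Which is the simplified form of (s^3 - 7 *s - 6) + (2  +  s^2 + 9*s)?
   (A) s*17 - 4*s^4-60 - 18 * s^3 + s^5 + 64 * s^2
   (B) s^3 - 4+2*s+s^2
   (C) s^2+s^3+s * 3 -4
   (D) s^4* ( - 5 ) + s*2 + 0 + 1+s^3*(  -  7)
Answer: B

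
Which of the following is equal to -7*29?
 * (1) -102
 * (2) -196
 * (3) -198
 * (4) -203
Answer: 4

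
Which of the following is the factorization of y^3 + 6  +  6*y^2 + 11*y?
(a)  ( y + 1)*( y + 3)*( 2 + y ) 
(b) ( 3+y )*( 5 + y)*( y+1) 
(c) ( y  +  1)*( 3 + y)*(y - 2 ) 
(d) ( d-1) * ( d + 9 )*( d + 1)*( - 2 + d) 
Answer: a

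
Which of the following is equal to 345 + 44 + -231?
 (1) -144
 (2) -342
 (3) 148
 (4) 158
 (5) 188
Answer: 4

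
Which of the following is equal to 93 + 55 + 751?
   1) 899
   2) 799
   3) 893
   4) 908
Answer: 1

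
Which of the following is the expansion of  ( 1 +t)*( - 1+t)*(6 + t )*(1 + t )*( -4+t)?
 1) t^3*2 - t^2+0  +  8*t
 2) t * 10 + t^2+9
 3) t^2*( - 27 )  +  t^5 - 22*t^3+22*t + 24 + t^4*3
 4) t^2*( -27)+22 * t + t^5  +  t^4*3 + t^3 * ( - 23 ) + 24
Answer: 4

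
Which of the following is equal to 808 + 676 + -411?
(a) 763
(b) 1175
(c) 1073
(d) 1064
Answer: c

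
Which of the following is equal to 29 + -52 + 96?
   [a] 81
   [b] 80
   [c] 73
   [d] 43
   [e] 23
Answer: c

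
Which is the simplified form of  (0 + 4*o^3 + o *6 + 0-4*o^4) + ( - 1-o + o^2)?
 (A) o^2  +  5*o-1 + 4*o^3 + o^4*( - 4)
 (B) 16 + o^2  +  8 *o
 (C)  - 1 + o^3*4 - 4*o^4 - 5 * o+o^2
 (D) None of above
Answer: A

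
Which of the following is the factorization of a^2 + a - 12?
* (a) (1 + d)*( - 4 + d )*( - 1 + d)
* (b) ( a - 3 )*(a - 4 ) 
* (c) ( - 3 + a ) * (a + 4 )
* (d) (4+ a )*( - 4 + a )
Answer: c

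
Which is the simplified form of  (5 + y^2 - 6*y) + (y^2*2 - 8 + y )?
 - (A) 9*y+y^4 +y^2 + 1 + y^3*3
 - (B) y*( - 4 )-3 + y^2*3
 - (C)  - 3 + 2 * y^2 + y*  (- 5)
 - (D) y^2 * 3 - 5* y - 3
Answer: D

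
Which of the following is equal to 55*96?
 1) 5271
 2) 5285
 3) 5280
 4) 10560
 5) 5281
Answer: 3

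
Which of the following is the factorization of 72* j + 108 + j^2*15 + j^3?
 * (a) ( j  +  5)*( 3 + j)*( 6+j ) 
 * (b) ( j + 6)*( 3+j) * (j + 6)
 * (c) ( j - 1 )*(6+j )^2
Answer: b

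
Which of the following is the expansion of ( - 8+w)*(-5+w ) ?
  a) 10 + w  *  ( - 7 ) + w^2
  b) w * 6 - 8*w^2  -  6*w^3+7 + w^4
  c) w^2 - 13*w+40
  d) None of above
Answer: c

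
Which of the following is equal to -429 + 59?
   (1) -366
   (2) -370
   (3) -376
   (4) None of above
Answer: 2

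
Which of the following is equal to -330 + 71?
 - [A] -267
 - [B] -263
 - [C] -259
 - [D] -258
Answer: C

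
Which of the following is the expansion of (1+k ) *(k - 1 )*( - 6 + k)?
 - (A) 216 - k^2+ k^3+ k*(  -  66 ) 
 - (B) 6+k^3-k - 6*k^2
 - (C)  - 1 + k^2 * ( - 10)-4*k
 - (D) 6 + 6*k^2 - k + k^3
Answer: B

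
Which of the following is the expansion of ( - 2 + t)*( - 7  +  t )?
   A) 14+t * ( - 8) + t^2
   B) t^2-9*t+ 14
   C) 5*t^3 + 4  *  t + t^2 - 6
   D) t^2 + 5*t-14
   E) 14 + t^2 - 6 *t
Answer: B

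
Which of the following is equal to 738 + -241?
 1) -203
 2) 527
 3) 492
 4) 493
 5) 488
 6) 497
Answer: 6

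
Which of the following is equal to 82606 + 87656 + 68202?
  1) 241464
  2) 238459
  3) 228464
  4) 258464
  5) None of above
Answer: 5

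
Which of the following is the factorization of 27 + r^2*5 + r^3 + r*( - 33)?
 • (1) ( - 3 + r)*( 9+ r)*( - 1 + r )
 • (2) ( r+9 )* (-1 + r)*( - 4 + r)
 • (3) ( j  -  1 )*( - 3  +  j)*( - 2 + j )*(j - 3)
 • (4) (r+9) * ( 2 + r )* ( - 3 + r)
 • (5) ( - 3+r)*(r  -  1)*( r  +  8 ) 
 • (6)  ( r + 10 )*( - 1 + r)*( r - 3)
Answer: 1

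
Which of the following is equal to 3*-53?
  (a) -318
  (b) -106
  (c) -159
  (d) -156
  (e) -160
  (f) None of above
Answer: c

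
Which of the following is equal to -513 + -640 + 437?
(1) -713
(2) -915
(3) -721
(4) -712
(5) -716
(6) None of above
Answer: 5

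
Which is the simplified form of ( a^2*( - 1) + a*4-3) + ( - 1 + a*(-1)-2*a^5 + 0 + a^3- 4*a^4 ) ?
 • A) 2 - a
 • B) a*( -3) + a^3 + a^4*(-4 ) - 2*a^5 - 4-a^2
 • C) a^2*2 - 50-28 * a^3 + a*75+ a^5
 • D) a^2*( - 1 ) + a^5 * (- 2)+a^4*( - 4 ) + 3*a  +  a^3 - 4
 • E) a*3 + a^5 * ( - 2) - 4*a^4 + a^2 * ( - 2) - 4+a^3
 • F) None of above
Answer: D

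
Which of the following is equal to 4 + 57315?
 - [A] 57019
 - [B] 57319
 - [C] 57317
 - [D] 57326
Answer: B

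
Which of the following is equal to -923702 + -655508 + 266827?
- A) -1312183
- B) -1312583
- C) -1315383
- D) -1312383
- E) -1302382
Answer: D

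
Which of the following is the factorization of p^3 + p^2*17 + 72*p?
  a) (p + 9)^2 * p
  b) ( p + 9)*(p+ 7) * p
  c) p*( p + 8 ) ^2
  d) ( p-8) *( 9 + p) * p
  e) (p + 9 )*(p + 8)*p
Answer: e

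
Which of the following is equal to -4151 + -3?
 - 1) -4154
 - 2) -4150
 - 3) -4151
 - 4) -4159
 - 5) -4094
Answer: 1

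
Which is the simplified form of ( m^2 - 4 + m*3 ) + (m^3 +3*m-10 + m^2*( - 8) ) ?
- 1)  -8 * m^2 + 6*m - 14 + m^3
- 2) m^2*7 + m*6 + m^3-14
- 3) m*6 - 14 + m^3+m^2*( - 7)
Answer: 3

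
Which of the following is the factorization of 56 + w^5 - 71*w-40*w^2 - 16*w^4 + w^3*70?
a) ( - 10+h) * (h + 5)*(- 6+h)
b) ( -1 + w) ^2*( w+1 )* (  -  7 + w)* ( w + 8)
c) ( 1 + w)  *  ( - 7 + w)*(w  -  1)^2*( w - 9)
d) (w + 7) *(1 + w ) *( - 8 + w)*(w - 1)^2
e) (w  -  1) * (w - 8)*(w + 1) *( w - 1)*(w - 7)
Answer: e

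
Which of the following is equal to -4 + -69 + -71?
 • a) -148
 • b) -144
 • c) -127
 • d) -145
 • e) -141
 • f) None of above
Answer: b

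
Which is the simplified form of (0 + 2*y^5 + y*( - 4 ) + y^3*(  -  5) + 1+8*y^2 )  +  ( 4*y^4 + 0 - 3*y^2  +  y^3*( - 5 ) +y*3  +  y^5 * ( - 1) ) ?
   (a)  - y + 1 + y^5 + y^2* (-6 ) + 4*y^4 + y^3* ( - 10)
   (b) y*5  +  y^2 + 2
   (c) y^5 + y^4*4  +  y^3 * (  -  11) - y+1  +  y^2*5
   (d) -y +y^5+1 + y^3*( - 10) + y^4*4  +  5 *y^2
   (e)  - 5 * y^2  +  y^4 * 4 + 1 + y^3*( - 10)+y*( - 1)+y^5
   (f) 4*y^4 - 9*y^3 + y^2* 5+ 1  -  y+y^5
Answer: d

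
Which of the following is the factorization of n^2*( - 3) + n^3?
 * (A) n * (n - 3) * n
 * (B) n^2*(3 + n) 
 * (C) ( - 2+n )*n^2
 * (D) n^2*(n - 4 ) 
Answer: A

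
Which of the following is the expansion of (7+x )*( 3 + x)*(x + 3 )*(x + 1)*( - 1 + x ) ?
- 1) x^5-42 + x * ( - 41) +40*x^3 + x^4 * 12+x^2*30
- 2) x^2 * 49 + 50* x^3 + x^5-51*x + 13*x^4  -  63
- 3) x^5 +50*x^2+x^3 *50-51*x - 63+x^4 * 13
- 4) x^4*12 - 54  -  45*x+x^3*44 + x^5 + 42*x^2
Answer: 3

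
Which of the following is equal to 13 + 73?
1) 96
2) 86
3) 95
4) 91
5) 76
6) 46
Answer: 2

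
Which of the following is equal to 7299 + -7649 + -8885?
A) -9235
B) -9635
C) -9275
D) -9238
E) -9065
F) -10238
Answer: A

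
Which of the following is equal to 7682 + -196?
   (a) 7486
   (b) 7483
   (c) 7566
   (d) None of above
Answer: a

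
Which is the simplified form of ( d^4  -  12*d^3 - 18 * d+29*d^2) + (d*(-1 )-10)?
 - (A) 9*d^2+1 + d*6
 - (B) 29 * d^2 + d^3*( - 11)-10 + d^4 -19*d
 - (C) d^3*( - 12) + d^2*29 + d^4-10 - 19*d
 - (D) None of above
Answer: C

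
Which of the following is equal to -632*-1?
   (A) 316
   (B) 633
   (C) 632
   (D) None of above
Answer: C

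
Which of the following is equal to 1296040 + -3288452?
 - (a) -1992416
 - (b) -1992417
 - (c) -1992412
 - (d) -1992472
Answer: c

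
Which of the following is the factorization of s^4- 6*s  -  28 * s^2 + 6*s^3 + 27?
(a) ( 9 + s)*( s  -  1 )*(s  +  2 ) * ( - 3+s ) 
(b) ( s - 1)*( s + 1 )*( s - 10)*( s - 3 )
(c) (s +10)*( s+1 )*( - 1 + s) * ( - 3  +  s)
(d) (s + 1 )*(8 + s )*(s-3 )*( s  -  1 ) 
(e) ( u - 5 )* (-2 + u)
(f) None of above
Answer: f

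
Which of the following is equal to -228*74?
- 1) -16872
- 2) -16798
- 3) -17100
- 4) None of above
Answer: 1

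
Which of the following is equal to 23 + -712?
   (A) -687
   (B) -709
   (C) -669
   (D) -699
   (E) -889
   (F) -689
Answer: F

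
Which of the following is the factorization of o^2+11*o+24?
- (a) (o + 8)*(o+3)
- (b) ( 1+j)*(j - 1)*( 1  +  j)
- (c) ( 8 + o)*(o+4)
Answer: a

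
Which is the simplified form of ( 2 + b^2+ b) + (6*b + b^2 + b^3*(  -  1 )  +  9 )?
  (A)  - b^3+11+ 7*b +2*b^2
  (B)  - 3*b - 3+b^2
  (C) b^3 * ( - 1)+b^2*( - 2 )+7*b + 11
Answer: A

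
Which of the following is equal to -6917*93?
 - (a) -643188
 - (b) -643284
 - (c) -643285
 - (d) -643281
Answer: d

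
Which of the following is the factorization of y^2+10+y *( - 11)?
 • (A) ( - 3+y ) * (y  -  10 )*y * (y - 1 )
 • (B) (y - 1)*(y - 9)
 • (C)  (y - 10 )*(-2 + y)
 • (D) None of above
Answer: D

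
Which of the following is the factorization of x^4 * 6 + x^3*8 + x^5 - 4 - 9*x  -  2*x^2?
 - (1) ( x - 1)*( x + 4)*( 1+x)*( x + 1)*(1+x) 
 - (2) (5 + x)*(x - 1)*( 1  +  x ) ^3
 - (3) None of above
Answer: 1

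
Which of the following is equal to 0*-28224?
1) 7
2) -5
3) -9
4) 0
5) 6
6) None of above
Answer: 4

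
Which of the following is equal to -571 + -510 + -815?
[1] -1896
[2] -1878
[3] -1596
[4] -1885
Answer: 1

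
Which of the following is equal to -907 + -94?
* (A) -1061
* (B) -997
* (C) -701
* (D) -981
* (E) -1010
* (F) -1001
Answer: F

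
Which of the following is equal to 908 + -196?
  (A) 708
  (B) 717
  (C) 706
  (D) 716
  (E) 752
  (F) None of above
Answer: F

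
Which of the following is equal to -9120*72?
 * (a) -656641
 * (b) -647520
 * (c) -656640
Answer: c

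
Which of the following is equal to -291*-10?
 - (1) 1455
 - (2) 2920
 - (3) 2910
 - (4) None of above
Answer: 3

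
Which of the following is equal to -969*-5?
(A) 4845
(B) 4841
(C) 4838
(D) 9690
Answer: A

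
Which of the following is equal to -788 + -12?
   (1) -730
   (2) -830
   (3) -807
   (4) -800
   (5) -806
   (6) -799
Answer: 4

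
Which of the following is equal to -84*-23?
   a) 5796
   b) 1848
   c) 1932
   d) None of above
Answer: c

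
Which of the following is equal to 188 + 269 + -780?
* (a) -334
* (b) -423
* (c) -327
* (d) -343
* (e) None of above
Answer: e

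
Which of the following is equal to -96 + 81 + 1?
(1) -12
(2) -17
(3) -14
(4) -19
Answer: 3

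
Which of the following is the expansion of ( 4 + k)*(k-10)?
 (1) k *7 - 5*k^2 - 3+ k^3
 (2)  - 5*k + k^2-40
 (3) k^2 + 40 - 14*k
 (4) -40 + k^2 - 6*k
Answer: 4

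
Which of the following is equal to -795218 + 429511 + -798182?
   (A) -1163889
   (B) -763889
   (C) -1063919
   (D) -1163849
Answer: A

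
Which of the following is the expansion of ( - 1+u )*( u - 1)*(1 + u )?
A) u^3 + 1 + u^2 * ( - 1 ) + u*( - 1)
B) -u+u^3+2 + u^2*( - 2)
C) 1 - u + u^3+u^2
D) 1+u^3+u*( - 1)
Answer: A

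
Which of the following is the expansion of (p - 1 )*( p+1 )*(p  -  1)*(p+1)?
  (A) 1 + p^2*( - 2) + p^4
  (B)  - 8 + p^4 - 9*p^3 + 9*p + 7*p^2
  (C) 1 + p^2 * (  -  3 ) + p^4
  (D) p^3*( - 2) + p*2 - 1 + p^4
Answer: A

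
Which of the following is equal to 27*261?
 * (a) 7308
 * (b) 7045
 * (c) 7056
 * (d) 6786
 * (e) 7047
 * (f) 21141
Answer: e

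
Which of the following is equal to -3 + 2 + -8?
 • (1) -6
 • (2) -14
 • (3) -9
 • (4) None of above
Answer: 3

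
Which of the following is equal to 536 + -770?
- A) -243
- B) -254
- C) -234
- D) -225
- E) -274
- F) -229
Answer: C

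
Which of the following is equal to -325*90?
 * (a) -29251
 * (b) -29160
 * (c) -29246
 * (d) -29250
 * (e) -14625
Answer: d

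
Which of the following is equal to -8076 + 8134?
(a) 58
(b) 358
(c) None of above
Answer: a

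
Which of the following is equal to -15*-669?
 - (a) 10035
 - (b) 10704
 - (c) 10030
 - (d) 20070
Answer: a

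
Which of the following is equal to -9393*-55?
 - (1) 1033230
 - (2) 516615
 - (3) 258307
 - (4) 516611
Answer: 2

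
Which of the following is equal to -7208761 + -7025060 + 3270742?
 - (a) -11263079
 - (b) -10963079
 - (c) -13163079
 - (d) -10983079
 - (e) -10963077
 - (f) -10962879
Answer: b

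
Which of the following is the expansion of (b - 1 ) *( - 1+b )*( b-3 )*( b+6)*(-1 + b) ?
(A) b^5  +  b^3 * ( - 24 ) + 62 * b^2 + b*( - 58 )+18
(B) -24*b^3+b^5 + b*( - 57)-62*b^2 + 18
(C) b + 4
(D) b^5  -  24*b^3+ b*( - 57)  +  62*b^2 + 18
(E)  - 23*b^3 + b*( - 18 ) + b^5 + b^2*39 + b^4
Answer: D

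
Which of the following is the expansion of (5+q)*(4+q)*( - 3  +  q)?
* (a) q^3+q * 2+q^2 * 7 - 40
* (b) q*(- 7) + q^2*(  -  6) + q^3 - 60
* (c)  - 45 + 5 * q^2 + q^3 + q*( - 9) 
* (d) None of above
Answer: d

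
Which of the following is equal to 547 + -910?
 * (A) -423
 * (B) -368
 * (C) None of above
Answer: C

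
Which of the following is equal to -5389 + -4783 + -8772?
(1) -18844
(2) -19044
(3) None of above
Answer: 3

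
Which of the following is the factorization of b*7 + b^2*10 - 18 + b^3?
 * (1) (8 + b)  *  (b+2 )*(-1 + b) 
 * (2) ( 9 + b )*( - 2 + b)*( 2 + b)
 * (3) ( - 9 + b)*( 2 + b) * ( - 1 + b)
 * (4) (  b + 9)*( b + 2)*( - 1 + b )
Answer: 4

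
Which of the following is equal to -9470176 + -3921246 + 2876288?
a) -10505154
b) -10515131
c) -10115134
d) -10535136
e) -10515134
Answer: e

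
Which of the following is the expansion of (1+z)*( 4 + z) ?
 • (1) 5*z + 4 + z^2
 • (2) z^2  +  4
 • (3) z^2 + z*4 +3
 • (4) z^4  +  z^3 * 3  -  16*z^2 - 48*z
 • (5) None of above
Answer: 1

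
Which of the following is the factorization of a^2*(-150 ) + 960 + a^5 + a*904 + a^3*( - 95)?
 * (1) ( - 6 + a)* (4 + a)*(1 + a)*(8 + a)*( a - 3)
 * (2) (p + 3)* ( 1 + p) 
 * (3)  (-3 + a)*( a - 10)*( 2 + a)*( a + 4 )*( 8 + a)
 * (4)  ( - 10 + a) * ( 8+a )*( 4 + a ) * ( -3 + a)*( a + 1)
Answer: 4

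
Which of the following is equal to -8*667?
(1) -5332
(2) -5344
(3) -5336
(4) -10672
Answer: 3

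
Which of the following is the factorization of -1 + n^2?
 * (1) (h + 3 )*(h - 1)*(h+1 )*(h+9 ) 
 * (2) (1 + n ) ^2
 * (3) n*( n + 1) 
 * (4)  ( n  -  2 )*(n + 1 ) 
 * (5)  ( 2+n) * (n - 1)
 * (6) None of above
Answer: 6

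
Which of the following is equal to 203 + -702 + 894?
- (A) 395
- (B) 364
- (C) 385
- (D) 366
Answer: A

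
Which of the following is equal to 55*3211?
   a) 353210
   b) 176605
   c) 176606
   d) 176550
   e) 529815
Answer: b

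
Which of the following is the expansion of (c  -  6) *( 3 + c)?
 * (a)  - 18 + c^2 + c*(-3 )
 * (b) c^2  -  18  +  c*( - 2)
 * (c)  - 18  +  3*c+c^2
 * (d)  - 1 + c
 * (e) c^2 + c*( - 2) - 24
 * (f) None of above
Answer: a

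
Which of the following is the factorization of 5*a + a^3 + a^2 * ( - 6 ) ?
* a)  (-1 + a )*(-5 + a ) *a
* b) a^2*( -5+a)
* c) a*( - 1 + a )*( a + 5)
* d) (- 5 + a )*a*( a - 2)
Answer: a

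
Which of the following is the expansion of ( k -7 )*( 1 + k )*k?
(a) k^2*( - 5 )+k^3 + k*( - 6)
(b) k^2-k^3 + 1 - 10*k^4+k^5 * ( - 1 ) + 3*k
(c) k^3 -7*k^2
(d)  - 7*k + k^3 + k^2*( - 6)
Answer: d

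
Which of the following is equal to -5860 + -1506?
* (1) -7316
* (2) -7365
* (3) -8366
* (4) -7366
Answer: 4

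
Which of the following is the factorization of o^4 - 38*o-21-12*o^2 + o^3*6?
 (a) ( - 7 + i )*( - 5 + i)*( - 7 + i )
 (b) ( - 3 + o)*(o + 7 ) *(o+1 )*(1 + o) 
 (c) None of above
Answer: b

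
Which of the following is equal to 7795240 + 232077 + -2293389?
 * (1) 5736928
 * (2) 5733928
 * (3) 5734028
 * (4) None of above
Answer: 2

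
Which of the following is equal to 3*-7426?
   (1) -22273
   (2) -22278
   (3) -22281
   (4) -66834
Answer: 2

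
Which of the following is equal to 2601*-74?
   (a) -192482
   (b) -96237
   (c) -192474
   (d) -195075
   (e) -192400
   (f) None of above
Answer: c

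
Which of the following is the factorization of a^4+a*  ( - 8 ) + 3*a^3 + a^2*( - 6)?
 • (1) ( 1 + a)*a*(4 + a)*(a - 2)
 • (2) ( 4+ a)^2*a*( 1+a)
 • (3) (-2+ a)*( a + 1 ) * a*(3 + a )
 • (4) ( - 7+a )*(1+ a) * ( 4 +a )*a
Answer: 1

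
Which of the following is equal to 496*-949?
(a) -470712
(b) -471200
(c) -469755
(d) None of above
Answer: d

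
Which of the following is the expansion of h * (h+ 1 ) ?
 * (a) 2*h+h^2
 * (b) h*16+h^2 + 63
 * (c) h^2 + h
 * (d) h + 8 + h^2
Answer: c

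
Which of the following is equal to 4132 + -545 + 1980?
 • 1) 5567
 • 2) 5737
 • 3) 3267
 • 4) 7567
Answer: 1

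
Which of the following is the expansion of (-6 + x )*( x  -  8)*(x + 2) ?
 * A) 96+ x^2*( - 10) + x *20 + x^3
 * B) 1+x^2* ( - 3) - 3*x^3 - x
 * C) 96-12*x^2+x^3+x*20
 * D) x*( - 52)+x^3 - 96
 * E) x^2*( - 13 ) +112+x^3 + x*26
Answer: C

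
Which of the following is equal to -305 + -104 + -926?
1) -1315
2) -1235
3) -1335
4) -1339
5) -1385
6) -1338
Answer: 3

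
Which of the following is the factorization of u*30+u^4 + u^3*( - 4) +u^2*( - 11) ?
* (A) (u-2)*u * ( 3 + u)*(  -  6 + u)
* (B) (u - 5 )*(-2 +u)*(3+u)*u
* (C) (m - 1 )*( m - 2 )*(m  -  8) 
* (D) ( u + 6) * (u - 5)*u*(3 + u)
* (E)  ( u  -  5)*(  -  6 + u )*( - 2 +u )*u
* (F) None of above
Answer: B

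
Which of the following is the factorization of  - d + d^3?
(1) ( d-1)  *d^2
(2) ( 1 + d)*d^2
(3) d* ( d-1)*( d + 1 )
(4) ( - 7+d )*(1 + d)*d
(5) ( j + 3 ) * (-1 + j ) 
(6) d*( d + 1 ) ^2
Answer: 3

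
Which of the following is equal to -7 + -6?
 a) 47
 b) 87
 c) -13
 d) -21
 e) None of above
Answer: c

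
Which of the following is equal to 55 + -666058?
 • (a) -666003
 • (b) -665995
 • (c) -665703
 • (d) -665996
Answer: a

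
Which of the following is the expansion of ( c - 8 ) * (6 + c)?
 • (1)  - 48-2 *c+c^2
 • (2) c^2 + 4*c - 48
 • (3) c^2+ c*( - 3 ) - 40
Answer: 1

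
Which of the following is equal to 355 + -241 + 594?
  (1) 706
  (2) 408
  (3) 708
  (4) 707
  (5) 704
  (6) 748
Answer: 3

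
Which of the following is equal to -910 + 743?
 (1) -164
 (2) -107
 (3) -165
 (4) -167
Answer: 4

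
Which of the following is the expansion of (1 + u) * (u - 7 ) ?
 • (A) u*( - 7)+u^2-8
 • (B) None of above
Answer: B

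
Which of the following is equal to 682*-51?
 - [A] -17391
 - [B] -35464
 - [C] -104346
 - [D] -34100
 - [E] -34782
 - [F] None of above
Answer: E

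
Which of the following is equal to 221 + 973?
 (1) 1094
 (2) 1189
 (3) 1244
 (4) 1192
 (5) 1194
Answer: 5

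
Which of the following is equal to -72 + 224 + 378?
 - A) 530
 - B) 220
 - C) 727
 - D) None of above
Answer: A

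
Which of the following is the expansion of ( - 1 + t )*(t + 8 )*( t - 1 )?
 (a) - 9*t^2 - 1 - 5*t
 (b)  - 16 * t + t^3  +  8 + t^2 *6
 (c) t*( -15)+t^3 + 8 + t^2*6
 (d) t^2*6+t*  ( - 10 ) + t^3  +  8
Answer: c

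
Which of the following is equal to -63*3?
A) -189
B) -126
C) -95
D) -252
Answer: A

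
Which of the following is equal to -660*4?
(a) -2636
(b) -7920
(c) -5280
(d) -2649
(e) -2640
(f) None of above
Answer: e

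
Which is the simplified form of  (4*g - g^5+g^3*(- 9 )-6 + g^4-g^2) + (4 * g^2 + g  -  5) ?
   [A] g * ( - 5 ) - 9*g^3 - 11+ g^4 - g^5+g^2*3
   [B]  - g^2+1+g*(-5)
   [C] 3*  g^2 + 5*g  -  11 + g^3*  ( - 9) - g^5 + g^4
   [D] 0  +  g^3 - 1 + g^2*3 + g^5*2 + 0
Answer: C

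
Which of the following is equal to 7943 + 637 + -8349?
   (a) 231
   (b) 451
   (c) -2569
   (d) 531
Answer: a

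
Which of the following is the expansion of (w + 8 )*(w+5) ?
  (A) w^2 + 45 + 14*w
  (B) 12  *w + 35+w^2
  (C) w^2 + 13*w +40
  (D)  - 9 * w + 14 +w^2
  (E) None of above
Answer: C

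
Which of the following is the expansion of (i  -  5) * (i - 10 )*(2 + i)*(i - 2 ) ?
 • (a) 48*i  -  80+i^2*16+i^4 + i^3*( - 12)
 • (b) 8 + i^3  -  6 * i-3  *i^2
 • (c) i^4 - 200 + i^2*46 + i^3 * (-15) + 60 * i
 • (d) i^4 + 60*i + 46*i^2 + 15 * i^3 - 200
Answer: c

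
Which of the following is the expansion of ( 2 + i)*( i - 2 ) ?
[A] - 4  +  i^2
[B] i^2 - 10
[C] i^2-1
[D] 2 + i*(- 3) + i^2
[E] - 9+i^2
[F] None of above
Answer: A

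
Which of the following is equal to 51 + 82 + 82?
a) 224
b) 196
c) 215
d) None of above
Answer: c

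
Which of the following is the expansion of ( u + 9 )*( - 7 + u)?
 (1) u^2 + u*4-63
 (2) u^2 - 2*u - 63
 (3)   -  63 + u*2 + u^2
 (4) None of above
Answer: 3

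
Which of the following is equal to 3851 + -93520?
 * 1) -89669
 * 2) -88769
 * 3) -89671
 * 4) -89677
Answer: 1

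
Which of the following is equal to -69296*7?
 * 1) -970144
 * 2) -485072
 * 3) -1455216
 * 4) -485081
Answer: 2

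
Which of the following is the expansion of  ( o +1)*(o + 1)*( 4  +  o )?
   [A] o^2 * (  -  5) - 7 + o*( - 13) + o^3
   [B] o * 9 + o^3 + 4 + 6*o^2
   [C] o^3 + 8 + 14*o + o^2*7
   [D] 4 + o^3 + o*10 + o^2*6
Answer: B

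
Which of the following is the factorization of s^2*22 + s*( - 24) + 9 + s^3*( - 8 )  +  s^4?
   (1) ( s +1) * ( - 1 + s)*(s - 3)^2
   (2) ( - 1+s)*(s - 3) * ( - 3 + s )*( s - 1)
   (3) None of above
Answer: 2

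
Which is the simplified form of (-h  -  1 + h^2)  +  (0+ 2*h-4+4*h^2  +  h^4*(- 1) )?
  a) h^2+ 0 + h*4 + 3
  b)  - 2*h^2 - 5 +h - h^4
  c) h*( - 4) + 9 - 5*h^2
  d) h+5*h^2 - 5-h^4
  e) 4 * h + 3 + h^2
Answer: d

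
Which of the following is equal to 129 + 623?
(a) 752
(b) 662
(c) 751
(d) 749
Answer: a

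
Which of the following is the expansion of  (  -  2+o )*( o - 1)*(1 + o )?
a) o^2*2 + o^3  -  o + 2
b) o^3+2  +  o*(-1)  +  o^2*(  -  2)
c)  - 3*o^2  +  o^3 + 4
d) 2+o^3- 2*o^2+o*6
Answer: b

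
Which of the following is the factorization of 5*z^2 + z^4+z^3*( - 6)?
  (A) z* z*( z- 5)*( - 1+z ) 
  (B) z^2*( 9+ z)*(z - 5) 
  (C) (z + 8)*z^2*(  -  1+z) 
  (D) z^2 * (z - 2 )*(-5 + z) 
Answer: A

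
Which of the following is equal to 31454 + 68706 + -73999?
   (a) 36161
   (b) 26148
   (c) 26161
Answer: c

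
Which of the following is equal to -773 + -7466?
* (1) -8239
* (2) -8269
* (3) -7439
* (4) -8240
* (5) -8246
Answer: 1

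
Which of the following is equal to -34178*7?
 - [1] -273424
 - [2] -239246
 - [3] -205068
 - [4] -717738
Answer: 2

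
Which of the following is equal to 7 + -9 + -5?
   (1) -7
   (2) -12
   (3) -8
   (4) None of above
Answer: 1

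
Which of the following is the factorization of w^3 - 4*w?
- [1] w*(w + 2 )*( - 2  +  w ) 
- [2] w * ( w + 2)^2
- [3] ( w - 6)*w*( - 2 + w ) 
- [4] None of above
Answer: 1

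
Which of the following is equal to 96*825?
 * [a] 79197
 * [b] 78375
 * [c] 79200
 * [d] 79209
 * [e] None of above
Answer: c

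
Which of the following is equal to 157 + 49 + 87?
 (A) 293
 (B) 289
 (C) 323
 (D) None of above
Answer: A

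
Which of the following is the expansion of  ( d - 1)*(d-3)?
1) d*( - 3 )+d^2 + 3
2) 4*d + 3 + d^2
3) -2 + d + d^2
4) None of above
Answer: 4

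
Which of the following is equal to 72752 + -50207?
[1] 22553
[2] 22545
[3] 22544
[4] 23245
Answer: 2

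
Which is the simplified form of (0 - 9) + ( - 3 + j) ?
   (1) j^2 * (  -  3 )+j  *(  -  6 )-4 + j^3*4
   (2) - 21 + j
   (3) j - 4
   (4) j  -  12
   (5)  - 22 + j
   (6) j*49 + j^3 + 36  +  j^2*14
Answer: 4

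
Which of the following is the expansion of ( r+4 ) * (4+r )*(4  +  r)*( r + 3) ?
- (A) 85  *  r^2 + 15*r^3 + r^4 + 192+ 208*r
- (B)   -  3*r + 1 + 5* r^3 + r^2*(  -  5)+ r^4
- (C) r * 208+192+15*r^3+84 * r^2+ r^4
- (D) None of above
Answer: C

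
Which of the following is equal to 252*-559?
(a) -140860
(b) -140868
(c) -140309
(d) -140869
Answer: b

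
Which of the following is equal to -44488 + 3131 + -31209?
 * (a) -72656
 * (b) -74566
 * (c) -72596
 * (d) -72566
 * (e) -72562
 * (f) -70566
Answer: d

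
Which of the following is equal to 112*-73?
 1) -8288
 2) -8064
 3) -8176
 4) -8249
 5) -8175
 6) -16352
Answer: 3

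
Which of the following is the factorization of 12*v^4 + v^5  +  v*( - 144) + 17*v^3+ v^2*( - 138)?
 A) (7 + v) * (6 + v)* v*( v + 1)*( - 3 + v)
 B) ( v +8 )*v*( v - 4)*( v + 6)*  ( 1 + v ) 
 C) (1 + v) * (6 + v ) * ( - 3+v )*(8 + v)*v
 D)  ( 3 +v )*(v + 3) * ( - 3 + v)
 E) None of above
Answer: C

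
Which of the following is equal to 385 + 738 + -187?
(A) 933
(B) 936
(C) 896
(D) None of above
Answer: B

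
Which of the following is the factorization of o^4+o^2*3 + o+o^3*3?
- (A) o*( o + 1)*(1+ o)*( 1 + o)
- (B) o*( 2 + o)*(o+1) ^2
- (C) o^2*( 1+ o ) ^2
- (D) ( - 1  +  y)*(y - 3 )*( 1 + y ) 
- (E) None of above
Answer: A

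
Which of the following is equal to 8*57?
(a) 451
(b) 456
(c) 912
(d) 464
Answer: b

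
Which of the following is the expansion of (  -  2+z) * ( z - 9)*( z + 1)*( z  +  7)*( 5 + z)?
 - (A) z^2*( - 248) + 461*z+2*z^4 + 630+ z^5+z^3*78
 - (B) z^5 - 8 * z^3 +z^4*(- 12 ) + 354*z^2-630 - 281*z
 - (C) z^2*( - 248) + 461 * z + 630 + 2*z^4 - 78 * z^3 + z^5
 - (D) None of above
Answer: C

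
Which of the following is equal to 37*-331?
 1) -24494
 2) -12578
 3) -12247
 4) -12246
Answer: 3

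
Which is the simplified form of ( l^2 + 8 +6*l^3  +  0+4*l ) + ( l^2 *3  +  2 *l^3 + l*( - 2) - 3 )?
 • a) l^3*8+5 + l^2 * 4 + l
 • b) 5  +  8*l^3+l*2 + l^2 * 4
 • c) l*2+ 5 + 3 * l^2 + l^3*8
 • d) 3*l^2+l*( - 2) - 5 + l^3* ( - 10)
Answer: b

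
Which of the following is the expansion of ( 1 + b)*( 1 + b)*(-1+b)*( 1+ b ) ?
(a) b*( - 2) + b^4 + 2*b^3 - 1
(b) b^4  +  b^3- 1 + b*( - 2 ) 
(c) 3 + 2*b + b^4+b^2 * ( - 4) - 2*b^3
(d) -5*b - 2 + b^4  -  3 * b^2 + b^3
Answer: a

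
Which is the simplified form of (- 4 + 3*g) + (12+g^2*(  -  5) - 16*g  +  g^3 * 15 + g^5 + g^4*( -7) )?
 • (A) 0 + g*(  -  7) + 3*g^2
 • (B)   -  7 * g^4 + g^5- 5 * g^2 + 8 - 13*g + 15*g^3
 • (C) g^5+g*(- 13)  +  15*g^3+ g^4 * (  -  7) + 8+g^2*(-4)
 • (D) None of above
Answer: B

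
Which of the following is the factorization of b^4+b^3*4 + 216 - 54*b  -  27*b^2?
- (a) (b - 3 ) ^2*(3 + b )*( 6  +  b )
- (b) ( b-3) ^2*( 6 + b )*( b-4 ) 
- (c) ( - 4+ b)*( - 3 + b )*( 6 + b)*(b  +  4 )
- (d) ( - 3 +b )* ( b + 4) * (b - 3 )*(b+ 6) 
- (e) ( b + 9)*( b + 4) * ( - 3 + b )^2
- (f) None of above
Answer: d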